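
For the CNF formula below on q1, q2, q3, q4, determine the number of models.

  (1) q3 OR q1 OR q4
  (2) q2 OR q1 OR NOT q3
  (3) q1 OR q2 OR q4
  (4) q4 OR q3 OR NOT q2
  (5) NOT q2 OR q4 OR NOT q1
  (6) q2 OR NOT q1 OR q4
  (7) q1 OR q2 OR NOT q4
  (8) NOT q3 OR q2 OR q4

7

There are 2^4 = 16 truth assignments over (q1, q2, q3, q4).
Check each against the 8 clauses (columns in the order q1, q2, q3, q4):
  F F F F  ✗ fails (q3 OR q1 OR q4)
  F F F T  ✗ fails (q1 OR q2 OR NOT q4)
  F F T F  ✗ fails (q2 OR q1 OR NOT q3)
  F F T T  ✗ fails (q2 OR q1 OR NOT q3)
  F T F F  ✗ fails (q3 OR q1 OR q4)
  F T F T  ✓ satisfies all
  F T T F  ✓ satisfies all
  F T T T  ✓ satisfies all
  T F F F  ✗ fails (q2 OR NOT q1 OR q4)
  T F F T  ✓ satisfies all
  T F T F  ✗ fails (q2 OR NOT q1 OR q4)
  T F T T  ✓ satisfies all
  T T F F  ✗ fails (q4 OR q3 OR NOT q2)
  T T F T  ✓ satisfies all
  T T T F  ✗ fails (NOT q2 OR q4 OR NOT q1)
  T T T T  ✓ satisfies all
7 of the 16 rows are models.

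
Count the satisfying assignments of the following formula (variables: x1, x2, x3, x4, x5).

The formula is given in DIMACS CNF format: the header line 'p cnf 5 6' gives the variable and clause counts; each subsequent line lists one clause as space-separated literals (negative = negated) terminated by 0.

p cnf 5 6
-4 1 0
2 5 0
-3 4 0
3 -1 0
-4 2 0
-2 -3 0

There are 2^5 = 32 truth assignments over (x1, x2, x3, x4, x5).
Split on x1. With x1 = True, the clauses containing x1 are satisfied and ¬x1 drops from the rest; 0 of the 2^4 = 16 assignments to the other variables satisfy what remains.
With x1 = False, by the same count on the reduced clause set, 3 assignments work.
(One model: x1=F, x2=F, x3=F, x4=F, x5=T.)
Total: 0 + 3 = 3.

3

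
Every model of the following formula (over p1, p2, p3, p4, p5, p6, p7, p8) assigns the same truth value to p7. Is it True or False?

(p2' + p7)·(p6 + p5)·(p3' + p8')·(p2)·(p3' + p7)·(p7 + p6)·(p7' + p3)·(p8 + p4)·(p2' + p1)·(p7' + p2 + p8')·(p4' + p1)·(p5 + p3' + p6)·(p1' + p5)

Suppose p7 = 0.
From the singleton clause (p2'), p2 = 0.
But (p2) is also a unit clause — contradiction.
So every satisfying assignment has p7 = True.

True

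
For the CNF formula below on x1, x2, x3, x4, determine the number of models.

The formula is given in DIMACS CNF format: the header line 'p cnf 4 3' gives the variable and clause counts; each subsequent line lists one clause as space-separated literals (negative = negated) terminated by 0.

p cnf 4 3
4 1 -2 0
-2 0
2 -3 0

There are 2^4 = 16 truth assignments over (x1, x2, x3, x4).
Check each against the 3 clauses (columns in the order x1, x2, x3, x4):
  F F F F  ✓ satisfies all
  F F F T  ✓ satisfies all
  F F T F  ✗ fails (x2 ∨ ¬x3)
  F F T T  ✗ fails (x2 ∨ ¬x3)
  F T F F  ✗ fails (x4 ∨ x1 ∨ ¬x2)
  F T F T  ✗ fails (¬x2)
  F T T F  ✗ fails (x4 ∨ x1 ∨ ¬x2)
  F T T T  ✗ fails (¬x2)
  T F F F  ✓ satisfies all
  T F F T  ✓ satisfies all
  T F T F  ✗ fails (x2 ∨ ¬x3)
  T F T T  ✗ fails (x2 ∨ ¬x3)
  T T F F  ✗ fails (¬x2)
  T T F T  ✗ fails (¬x2)
  T T T F  ✗ fails (¬x2)
  T T T T  ✗ fails (¬x2)
4 of the 16 rows are models.

4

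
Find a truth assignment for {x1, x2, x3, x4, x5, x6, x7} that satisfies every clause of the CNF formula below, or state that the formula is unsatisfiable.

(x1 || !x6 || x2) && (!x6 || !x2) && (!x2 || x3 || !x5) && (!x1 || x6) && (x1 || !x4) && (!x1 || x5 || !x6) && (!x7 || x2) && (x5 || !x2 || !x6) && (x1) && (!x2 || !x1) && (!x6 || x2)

UNSATISFIABLE

(x1) alone gives x1 = true.
(x6) alone gives x6 = true.
(!x2) alone gives x2 = false.
Now (x2) is unsatisfied and unit — conflict.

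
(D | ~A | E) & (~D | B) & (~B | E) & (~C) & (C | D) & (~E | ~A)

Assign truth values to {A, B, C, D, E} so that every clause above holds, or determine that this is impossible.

A ↦ 0; B ↦ 1; C ↦ 0; D ↦ 1; E ↦ 1

(~C) alone gives C = 0.
(D) alone gives D = 1.
(B) alone gives B = 1.
(E) alone gives E = 1.
(~A) alone gives A = 0.
All clauses are satisfied.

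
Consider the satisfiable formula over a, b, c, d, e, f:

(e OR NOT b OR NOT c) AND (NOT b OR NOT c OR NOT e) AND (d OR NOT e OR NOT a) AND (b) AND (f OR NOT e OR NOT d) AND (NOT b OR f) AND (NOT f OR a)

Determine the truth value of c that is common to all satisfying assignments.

False

Suppose c = true.
The clause (b) is unit, so b = true.
The clause (e) is unit, so e = true.
That conflicts with the unit clause (NOT e).
So every satisfying assignment has c = False.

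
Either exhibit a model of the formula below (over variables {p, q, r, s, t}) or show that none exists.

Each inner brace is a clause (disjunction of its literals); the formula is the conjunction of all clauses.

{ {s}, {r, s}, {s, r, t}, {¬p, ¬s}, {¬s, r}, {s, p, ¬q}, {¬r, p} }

UNSATISFIABLE

The clause (s) is unit, so s = True.
The clause (¬p) is unit, so p = False.
The clause (r) is unit, so r = True.
But (¬r) is also a unit clause — contradiction.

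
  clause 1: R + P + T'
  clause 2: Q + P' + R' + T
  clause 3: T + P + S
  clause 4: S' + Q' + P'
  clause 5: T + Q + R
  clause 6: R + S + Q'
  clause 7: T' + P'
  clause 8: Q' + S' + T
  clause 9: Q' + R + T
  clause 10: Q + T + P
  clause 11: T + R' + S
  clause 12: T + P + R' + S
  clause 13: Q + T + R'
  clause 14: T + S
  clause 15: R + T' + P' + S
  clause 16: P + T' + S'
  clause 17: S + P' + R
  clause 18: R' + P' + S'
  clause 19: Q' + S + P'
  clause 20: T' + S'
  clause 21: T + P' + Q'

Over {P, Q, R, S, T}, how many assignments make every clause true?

There are 2^5 = 32 truth assignments over (P, Q, R, S, T).
Split on S. With S = 1, the clauses containing S are satisfied and S' drops from the rest; 0 of the 2^4 = 16 assignments to the other variables satisfy what remains.
With S = 0, by the same count on the reduced clause set, 2 assignments work.
(One model: P=F, Q=F, R=T, S=F, T=T.)
Total: 0 + 2 = 2.

2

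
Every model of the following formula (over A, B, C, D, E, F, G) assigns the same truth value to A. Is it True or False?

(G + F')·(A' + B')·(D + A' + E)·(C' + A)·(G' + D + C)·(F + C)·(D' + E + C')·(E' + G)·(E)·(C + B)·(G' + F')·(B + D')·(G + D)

Suppose A = 0.
(C') alone gives C = 0.
(F) alone gives F = 1.
(G) alone gives G = 1.
That conflicts with the unit clause (G').
So every satisfying assignment has A = True.

True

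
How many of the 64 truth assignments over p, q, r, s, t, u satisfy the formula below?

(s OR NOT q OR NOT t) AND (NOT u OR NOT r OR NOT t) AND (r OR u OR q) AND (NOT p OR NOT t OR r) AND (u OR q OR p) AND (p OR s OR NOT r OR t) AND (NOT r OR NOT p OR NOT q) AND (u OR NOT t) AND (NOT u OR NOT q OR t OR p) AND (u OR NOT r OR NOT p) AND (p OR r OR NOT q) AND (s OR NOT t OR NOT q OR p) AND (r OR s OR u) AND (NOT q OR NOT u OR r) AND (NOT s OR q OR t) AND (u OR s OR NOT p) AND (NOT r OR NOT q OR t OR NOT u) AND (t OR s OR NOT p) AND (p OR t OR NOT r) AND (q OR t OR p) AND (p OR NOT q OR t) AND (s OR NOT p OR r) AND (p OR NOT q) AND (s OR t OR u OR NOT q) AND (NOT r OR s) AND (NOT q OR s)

There are 2^6 = 64 truth assignments over (p, q, r, s, t, u).
Split on q. With q = true, the clauses containing q are satisfied and NOT q drops from the rest; 1 of the 2^5 = 32 assignments to the other variables satisfy what remains.
With q = false, by the same count on the reduced clause set, 2 assignments work.
(One model: p=F, q=F, r=F, s=F, t=T, u=T.)
Total: 1 + 2 = 3.

3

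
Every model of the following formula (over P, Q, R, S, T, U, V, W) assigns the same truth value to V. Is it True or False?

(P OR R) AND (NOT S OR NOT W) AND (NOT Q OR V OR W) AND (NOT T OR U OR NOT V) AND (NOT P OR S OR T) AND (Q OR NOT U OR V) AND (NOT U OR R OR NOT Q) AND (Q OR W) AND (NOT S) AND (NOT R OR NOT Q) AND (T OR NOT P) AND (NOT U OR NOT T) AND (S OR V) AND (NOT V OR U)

True

Suppose V = false.
The clause (NOT S) is unit, so S = false.
That conflicts with the unit clause (S).
So every satisfying assignment has V = True.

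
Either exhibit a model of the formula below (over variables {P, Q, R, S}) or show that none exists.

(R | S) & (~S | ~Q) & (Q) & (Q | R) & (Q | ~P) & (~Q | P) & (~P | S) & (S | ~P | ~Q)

UNSATISFIABLE

The clause (Q) is unit, so Q = 1.
The clause (~S) is unit, so S = 0.
The clause (R) is unit, so R = 1.
The clause (P) is unit, so P = 1.
Now (~P) is unsatisfied and unit — conflict.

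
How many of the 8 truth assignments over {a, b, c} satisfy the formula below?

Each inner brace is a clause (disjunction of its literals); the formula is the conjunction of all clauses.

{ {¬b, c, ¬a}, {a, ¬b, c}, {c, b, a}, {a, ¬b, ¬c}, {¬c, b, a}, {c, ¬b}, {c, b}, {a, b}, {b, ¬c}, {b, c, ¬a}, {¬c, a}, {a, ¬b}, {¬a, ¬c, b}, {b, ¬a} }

There are 2^3 = 8 truth assignments over (a, b, c).
Split on a. With a = True, the clauses containing a are satisfied and ¬a drops from the rest; 1 of the 2^2 = 4 assignments to the other variables satisfy what remains.
With a = False, by the same count on the reduced clause set, 0 assignments work.
(One model: a=T, b=T, c=T.)
Total: 1 + 0 = 1.

1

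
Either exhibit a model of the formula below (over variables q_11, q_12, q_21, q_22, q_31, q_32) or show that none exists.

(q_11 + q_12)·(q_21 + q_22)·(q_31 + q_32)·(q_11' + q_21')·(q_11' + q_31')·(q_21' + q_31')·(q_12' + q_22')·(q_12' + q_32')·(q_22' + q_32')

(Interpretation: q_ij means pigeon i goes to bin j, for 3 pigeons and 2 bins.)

UNSATISFIABLE

Branch on q_11: set q_11 = 1.
Unit clause (q_21') forces q_21 = 0.
Unit clause (q_22) forces q_22 = 1.
Unit clause (q_31') forces q_31 = 0.
Unit clause (q_32) forces q_32 = 1.
Now (q_32') is unsatisfied and unit — conflict.
Undo q_11 and try q_11 = 0.
Unit clause (q_12) forces q_12 = 1.
Unit clause (q_22') forces q_22 = 0.
Unit clause (q_21) forces q_21 = 1.
Unit clause (q_31') forces q_31 = 0.
Unit clause (q_32) forces q_32 = 1.
Now (q_32') is unsatisfied and unit — conflict.
Either choice for q_11 ends in contradiction.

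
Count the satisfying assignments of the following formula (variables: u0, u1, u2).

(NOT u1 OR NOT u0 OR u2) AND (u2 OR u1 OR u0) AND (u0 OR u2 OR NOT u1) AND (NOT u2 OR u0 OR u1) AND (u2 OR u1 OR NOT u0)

There are 2^3 = 8 truth assignments over (u0, u1, u2).
Check each against the 5 clauses (columns in the order u0, u1, u2):
  F F F  ✗ fails (u2 OR u1 OR u0)
  F F T  ✗ fails (NOT u2 OR u0 OR u1)
  F T F  ✗ fails (u0 OR u2 OR NOT u1)
  F T T  ✓ satisfies all
  T F F  ✗ fails (u2 OR u1 OR NOT u0)
  T F T  ✓ satisfies all
  T T F  ✗ fails (NOT u1 OR NOT u0 OR u2)
  T T T  ✓ satisfies all
3 of the 8 rows are models.

3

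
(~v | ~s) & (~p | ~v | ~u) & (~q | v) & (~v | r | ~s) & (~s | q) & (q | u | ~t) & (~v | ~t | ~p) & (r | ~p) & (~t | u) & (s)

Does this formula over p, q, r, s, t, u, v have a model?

The clause (s) is unit, so s = 1.
The clause (~v) is unit, so v = 0.
The clause (~q) is unit, so q = 0.
But (q) is also a unit clause — contradiction.
No assignment satisfies every clause.

Unsatisfiable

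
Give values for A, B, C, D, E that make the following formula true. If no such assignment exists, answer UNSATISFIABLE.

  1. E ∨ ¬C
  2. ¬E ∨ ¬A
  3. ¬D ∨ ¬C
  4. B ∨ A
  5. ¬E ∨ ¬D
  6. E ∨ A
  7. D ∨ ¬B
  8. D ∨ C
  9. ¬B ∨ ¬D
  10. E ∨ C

Branch on E: set E = True.
The clause (¬A) is unit, so A = False.
The clause (B) is unit, so B = True.
The clause (¬D) is unit, so D = False.
That conflicts with the unit clause (D).
So E must be the other value — set E = False.
The clause (¬C) is unit, so C = False.
That conflicts with the unit clause (C).
Either choice for E ends in contradiction.

UNSATISFIABLE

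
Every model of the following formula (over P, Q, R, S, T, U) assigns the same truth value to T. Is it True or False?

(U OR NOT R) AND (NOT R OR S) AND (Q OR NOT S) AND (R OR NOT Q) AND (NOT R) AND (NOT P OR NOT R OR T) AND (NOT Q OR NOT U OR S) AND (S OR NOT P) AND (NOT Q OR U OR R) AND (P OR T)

Suppose T = false.
Unit clause (NOT R) forces R = false.
Unit clause (NOT Q) forces Q = false.
Unit clause (NOT S) forces S = false.
Unit clause (NOT P) forces P = false.
That conflicts with the unit clause (P).
So every satisfying assignment has T = True.

True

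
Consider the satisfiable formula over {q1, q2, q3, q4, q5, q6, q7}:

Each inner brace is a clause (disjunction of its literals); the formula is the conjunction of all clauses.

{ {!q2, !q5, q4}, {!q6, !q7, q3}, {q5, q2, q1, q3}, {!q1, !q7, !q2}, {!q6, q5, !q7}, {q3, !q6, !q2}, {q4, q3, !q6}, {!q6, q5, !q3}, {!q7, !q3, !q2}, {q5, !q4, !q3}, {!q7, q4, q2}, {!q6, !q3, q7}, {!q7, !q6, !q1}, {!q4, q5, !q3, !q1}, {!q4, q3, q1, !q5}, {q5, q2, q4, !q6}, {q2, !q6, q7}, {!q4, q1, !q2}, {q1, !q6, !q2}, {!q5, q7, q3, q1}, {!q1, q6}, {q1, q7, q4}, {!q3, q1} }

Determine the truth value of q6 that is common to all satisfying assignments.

False

Suppose q6 = true.
Case q7 = false:
From the singleton clause (!q3), q3 = false.
From the singleton clause (!q2), q2 = false.
But (q2) is also a unit clause — contradiction.
So q7 must be the other value — set q7 = true.
From the singleton clause (q3), q3 = true.
From the singleton clause (q5), q5 = true.
From the singleton clause (!q2), q2 = false.
From the singleton clause (q4), q4 = true.
From the singleton clause (!q1), q1 = false.
But (q1) is also a unit clause — contradiction.
Neither q7 = true nor q7 = false works.
So every satisfying assignment has q6 = False.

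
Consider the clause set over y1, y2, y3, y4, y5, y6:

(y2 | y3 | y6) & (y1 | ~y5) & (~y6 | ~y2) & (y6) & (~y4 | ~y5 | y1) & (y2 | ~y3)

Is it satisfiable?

Satisfiable

Unit clause (y6) forces y6 = 1.
Unit clause (~y2) forces y2 = 0.
Unit clause (~y3) forces y3 = 0.
Try y1 = 1.
No clause remains; y4, y5 are free.
A satisfying assignment: y1=1, y2=0, y3=0, y4=0, y5=1, y6=1.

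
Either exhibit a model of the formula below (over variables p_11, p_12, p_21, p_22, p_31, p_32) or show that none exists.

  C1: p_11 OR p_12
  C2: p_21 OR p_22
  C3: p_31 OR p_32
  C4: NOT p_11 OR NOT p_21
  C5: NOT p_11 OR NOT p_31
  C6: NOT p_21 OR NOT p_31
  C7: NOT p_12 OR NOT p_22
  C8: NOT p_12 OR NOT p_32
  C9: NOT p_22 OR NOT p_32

Try p_11 = true.
(NOT p_21) alone gives p_21 = false.
(p_22) alone gives p_22 = true.
(NOT p_31) alone gives p_31 = false.
(p_32) alone gives p_32 = true.
But (NOT p_32) is also a unit clause — contradiction.
Undo p_11 and try p_11 = false.
(p_12) alone gives p_12 = true.
(NOT p_22) alone gives p_22 = false.
(p_21) alone gives p_21 = true.
(NOT p_31) alone gives p_31 = false.
(p_32) alone gives p_32 = true.
But (NOT p_32) is also a unit clause — contradiction.
Neither p_11 = true nor p_11 = false works.

UNSATISFIABLE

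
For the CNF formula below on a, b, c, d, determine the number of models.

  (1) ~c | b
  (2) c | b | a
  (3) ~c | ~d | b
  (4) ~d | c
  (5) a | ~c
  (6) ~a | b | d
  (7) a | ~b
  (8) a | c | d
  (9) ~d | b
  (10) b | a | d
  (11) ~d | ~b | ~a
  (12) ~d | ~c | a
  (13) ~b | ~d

There are 2^4 = 16 truth assignments over (a, b, c, d).
Check each against the 13 clauses (columns in the order a, b, c, d):
  F F F F  ✗ fails (c | b | a)
  F F F T  ✗ fails (c | b | a)
  F F T F  ✗ fails (~c | b)
  F F T T  ✗ fails (~c | b)
  F T F F  ✗ fails (a | ~b)
  F T F T  ✗ fails (~d | c)
  F T T F  ✗ fails (a | ~c)
  F T T T  ✗ fails (a | ~c)
  T F F F  ✗ fails (~a | b | d)
  T F F T  ✗ fails (~d | c)
  T F T F  ✗ fails (~c | b)
  T F T T  ✗ fails (~c | b)
  T T F F  ✓ satisfies all
  T T F T  ✗ fails (~d | c)
  T T T F  ✓ satisfies all
  T T T T  ✗ fails (~d | ~b | ~a)
2 of the 16 rows are models.

2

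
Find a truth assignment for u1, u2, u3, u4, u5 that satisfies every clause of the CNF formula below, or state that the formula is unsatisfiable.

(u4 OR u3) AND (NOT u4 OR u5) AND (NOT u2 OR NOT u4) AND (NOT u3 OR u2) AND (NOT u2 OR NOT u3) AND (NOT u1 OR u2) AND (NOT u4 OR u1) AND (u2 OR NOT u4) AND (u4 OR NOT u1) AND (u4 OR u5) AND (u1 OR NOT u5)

UNSATISFIABLE

Try u4 = true.
From the singleton clause (u5), u5 = true.
From the singleton clause (NOT u2), u2 = false.
But (u2) is also a unit clause — contradiction.
That branch fails; take u4 = false instead.
From the singleton clause (u3), u3 = true.
From the singleton clause (u2), u2 = true.
But (NOT u2) is also a unit clause — contradiction.
Neither u4 = true nor u4 = false works.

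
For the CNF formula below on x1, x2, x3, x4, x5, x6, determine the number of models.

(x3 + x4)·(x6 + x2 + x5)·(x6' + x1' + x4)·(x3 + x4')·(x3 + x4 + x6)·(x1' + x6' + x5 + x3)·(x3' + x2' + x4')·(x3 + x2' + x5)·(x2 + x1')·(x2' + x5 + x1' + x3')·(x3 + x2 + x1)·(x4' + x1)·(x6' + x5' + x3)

There are 2^6 = 64 truth assignments over (x1, x2, x3, x4, x5, x6).
Split on x6. With x6 = 1, the clauses containing x6 are satisfied and x6' drops from the rest; 4 of the 2^5 = 32 assignments to the other variables satisfy what remains.
With x6 = 0, by the same count on the reduced clause set, 4 assignments work.
(One model: x1=F, x2=F, x3=T, x4=F, x5=F, x6=T.)
Total: 4 + 4 = 8.

8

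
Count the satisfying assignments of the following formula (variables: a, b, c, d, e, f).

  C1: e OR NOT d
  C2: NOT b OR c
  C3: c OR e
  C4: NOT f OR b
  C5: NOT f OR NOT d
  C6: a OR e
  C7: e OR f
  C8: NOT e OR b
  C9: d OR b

7

There are 2^6 = 64 truth assignments over (a, b, c, d, e, f).
Split on b. With b = true, the clauses containing b are satisfied and NOT b drops from the rest; 7 of the 2^5 = 32 assignments to the other variables satisfy what remains.
With b = false, by the same count on the reduced clause set, 0 assignments work.
Total: 7 + 0 = 7.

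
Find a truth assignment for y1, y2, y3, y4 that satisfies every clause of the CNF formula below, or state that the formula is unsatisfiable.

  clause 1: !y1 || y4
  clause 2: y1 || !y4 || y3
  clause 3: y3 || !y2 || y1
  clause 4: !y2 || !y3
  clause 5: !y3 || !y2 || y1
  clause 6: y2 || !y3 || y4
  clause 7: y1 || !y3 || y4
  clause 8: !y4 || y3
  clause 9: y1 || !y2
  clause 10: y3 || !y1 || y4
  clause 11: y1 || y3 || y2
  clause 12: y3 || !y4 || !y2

Case y1 = false:
The clause (!y2) is unit, so y2 = false.
The clause (y3) is unit, so y3 = true.
The clause (y4) is unit, so y4 = true.
Every clause now holds.

y1 ↦ false; y2 ↦ false; y3 ↦ true; y4 ↦ true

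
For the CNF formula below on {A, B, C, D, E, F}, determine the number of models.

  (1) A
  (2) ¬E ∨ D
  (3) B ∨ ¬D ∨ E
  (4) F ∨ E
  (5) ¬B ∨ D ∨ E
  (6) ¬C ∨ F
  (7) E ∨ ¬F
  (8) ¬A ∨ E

There are 2^6 = 64 truth assignments over (A, B, C, D, E, F).
Split on A. With A = True, the clauses containing A are satisfied and ¬A drops from the rest; 6 of the 2^5 = 32 assignments to the other variables satisfy what remains.
With A = False, by the same count on the reduced clause set, 0 assignments work.
Total: 6 + 0 = 6.

6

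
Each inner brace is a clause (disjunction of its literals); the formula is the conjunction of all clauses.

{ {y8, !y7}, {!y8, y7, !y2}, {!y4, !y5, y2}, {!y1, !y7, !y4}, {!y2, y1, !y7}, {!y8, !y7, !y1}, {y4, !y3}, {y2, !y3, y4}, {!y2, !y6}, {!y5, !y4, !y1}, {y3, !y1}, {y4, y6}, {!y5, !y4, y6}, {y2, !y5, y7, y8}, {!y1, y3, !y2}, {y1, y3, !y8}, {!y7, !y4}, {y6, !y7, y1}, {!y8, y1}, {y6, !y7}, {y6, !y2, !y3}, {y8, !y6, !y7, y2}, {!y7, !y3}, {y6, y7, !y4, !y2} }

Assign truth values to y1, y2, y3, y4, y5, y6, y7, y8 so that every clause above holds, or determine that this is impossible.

y1: false, y2: false, y3: true, y4: true, y5: false, y6: false, y7: false, y8: false

Case y8 = false:
From the singleton clause (!y7), y7 = false.
Case y4 = true:
Case y5 = false:
Case y2 = false:
Case y3 = true:
All clauses hold; y1, y6 can take either value.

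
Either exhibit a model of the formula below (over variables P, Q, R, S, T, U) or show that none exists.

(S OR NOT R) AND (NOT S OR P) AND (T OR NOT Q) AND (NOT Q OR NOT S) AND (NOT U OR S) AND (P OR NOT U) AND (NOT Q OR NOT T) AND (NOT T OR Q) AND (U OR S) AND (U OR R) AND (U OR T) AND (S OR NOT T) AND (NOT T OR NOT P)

P: true, Q: false, R: true, S: true, T: false, U: true

Try S = true.
Unit clause (P) forces P = true.
Unit clause (NOT Q) forces Q = false.
Unit clause (NOT T) forces T = false.
Unit clause (U) forces U = true.
No clause remains; R is free.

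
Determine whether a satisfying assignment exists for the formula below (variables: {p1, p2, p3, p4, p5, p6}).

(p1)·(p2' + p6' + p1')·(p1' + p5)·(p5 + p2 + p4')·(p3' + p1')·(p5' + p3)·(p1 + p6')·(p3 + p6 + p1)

No

The clause (p1) is unit, so p1 = 1.
The clause (p5) is unit, so p5 = 1.
The clause (p3') is unit, so p3 = 0.
Now (p3) is unsatisfied and unit — conflict.
No assignment satisfies every clause.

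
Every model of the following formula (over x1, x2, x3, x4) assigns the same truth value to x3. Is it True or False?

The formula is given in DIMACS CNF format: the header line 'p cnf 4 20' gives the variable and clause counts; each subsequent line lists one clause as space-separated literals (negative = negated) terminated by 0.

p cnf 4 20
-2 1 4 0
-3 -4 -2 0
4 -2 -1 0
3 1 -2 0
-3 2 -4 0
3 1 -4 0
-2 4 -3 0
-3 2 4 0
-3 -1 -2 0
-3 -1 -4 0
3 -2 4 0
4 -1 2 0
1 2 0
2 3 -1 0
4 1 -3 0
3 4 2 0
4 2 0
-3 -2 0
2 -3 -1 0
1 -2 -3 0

False

Suppose x3 = True.
The clause (¬x2) is unit, so x2 = False.
The clause (¬x4) is unit, so x4 = False.
That conflicts with the unit clause (x4).
So every satisfying assignment has x3 = False.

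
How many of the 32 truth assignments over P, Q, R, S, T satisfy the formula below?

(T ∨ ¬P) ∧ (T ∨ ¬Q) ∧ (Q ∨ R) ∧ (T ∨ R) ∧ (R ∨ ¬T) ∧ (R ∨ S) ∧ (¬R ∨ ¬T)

There are 2^5 = 32 truth assignments over (P, Q, R, S, T).
Split on S. With S = True, the clauses containing S are satisfied and ¬S drops from the rest; 1 of the 2^4 = 16 assignments to the other variables satisfy what remains.
With S = False, by the same count on the reduced clause set, 1 assignment works.
(One model: P=F, Q=F, R=T, S=F, T=F.)
Total: 1 + 1 = 2.

2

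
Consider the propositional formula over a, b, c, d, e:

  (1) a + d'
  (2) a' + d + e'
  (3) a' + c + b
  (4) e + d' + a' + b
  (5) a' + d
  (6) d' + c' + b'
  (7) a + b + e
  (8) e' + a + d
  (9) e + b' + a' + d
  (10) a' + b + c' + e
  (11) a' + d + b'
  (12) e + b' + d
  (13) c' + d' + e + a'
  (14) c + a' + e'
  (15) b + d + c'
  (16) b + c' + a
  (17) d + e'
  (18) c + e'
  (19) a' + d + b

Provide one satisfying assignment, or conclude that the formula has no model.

Try a = 1.
From the singleton clause (d), d = 1.
Try c = 1.
From the singleton clause (b'), b = 0.
From the singleton clause (e), e = 1.
Every clause now holds.

a ↦ 1, b ↦ 0, c ↦ 1, d ↦ 1, e ↦ 1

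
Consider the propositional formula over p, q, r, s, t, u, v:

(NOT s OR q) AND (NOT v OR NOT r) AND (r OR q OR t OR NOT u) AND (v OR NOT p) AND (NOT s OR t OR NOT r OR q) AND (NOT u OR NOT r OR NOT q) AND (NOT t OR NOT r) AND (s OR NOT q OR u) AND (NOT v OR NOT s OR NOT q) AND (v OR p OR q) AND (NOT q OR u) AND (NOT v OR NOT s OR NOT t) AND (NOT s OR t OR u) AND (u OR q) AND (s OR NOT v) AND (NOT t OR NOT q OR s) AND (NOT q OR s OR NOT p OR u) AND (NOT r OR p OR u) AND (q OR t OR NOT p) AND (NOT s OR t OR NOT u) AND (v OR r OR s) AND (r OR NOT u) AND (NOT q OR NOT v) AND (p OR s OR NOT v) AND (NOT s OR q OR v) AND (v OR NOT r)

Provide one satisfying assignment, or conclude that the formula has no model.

Case s = false:
(NOT v) alone gives v = false.
(NOT p) alone gives p = false.
(q) alone gives q = true.
(u) alone gives u = true.
(NOT r) alone gives r = false.
But (r) is also a unit clause — contradiction.
Backtrack on s: now try s = true.
(q) alone gives q = true.
(NOT v) alone gives v = false.
(NOT p) alone gives p = false.
(u) alone gives u = true.
(NOT r) alone gives r = false.
But (r) is also a unit clause — contradiction.
Either choice for s ends in contradiction.

UNSATISFIABLE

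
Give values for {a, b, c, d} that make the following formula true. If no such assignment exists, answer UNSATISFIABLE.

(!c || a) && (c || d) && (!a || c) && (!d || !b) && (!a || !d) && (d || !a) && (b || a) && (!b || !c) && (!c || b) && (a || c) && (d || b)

UNSATISFIABLE

Try c = false.
Unit clause (d) forces d = true.
Unit clause (!a) forces a = false.
That conflicts with the unit clause (a).
Undo c and try c = true.
Unit clause (a) forces a = true.
Unit clause (!d) forces d = false.
That conflicts with the unit clause (d).
Both values of c lead to a conflict.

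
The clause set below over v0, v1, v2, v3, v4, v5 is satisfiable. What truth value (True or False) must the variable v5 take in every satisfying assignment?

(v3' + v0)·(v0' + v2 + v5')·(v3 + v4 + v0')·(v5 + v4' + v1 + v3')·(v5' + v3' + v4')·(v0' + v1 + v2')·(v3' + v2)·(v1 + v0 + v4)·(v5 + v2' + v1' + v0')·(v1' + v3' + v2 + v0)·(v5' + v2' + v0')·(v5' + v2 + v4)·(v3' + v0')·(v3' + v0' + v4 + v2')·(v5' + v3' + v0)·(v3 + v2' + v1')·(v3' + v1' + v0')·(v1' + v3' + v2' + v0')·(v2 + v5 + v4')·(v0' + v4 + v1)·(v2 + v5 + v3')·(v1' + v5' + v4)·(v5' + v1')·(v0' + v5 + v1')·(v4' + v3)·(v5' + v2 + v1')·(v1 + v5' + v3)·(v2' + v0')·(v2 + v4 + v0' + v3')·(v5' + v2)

Suppose v5 = 1.
(v1') alone gives v1 = 0.
(v3) alone gives v3 = 1.
(v0) alone gives v0 = 1.
That conflicts with the unit clause (v0').
So every satisfying assignment has v5 = False.

False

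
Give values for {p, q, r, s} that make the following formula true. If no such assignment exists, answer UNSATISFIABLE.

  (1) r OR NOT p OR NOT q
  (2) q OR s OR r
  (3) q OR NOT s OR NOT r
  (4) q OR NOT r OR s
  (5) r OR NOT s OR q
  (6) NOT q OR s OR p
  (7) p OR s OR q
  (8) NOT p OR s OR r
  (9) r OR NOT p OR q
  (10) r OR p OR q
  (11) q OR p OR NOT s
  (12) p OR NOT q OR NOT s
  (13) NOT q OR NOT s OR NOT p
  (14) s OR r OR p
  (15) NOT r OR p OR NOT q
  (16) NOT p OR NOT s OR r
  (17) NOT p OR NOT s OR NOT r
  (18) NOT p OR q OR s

p=true; q=true; r=true; s=false

Branch on r: set r = true.
Branch on q: set q = true.
(p) alone gives p = true.
(NOT s) alone gives s = false.
This assignment satisfies each clause.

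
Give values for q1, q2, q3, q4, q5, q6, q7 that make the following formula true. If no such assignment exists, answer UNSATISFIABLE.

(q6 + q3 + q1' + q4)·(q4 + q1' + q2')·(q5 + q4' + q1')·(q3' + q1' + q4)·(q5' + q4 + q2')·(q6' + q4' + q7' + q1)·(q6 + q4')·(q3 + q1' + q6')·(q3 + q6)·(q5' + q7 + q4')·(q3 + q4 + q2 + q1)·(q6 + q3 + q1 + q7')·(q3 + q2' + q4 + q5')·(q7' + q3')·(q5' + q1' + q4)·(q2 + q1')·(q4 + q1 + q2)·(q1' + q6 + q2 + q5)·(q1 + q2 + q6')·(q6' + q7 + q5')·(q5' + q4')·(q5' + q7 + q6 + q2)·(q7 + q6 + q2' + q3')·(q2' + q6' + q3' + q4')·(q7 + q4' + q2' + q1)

q1 ↦ 0, q2 ↦ 1, q3 ↦ 0, q4 ↦ 0, q5 ↦ 0, q6 ↦ 1, q7 ↦ 0

Branch on q6: set q6 = 1.
Branch on q3: set q3 = 0.
Unit clause (q1') forces q1 = 0.
Unit clause (q2) forces q2 = 1.
Branch on q5: set q5 = 0.
Branch on q4: set q4 = 0.
Every clause is now satisfied; q7 is unconstrained.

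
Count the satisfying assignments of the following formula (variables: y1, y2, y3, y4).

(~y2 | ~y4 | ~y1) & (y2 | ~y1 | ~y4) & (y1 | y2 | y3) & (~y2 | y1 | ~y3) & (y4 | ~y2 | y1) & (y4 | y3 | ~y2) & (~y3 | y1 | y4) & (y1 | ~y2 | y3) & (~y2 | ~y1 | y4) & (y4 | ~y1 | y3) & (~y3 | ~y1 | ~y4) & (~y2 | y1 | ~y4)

2

There are 2^4 = 16 truth assignments over (y1, y2, y3, y4).
Check each against the 12 clauses (columns in the order y1, y2, y3, y4):
  F F F F  ✗ fails (y1 | y2 | y3)
  F F F T  ✗ fails (y1 | y2 | y3)
  F F T F  ✗ fails (~y3 | y1 | y4)
  F F T T  ✓ satisfies all
  F T F F  ✗ fails (y4 | ~y2 | y1)
  F T F T  ✗ fails (y1 | ~y2 | y3)
  F T T F  ✗ fails (~y2 | y1 | ~y3)
  F T T T  ✗ fails (~y2 | y1 | ~y3)
  T F F F  ✗ fails (y4 | ~y1 | y3)
  T F F T  ✗ fails (y2 | ~y1 | ~y4)
  T F T F  ✓ satisfies all
  T F T T  ✗ fails (y2 | ~y1 | ~y4)
  T T F F  ✗ fails (y4 | y3 | ~y2)
  T T F T  ✗ fails (~y2 | ~y4 | ~y1)
  T T T F  ✗ fails (~y2 | ~y1 | y4)
  T T T T  ✗ fails (~y2 | ~y4 | ~y1)
2 of the 16 rows are models.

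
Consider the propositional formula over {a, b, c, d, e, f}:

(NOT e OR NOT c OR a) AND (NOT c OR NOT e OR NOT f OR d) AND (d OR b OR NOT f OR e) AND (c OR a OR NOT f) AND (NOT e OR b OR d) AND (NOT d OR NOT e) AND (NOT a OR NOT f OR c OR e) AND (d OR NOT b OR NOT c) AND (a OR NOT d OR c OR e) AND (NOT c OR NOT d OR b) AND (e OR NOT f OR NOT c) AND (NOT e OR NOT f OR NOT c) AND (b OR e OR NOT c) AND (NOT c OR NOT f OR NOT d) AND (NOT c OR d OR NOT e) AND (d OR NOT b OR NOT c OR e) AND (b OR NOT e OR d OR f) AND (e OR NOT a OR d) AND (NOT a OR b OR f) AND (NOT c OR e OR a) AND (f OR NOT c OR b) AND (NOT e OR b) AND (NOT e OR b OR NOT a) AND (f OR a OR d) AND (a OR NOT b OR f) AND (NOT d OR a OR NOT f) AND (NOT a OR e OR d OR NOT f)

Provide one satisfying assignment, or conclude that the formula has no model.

a=true, b=true, c=false, d=false, e=true, f=false

Case d = false:
Case e = true:
The clause (b) is unit, so b = true.
The clause (NOT c) is unit, so c = false.
Case a = true:
No clause remains; f is free.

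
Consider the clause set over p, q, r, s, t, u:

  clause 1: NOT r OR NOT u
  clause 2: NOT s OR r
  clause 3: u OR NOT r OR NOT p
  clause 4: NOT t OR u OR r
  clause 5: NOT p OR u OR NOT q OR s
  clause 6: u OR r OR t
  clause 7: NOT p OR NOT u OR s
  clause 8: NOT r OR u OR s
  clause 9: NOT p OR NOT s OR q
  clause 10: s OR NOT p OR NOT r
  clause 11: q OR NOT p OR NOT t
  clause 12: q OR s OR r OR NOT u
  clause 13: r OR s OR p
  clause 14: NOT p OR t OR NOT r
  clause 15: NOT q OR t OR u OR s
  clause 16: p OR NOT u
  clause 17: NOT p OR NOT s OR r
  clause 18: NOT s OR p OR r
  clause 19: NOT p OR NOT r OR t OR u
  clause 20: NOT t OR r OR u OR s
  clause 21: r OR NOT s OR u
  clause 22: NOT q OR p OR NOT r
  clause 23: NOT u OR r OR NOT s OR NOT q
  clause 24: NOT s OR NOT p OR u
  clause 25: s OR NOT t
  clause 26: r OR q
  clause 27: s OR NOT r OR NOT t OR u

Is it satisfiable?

Yes

Branch on r: set r = true.
The clause (NOT u) is unit, so u = false.
The clause (NOT p) is unit, so p = false.
The clause (s) is unit, so s = true.
The clause (NOT q) is unit, so q = false.
All clauses hold; t can take either value.
A satisfying assignment: p=false, q=false, r=true, s=true, t=true, u=false.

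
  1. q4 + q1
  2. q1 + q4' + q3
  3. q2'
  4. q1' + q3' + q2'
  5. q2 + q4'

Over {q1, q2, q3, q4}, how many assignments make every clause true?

2

There are 2^4 = 16 truth assignments over (q1, q2, q3, q4).
Split on q1. With q1 = 1, the clauses containing q1 are satisfied and q1' drops from the rest; 2 of the 2^3 = 8 assignments to the other variables satisfy what remains.
With q1 = 0, by the same count on the reduced clause set, 0 assignments work.
Total: 2 + 0 = 2.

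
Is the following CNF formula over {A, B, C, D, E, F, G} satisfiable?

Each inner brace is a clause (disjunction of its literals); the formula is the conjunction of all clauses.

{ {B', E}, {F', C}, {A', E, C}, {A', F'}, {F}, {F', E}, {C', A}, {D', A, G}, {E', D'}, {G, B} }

From the singleton clause (F), F = 1.
From the singleton clause (C), C = 1.
From the singleton clause (A'), A = 0.
That conflicts with the unit clause (A).
No assignment satisfies every clause.

Unsatisfiable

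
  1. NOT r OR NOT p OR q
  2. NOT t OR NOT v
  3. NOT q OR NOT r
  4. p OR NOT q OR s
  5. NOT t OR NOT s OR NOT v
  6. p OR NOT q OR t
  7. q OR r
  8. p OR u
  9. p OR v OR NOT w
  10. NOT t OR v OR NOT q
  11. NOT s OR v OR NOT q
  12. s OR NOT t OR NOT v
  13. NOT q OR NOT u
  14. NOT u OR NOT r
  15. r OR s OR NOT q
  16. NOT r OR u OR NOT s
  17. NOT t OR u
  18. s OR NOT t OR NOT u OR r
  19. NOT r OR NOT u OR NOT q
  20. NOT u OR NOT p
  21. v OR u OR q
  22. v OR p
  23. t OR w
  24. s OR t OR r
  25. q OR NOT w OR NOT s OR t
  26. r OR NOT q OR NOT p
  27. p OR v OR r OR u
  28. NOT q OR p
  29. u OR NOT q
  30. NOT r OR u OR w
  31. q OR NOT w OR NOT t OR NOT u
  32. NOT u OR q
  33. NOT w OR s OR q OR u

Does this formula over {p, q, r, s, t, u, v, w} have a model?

Unsatisfiable

Suppose t = false.
(w) alone gives w = true.
Suppose q = false.
(r) alone gives r = true.
(NOT p) alone gives p = false.
(u) alone gives u = true.
That conflicts with the unit clause (NOT u).
So q must be the other value — set q = true.
(NOT r) alone gives r = false.
(p) alone gives p = true.
That conflicts with the unit clause (NOT p).
Both values of q lead to a conflict.
So t must be the other value — set t = true.
(NOT v) alone gives v = false.
(NOT q) alone gives q = false.
(r) alone gives r = true.
(NOT p) alone gives p = false.
That conflicts with the unit clause (p).
Both values of t lead to a conflict.
No assignment satisfies every clause.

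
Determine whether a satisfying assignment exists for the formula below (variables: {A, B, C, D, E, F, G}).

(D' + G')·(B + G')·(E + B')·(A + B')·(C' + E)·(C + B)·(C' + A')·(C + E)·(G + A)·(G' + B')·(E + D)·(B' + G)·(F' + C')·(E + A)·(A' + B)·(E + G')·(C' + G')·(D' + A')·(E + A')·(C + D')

Case D = 0:
Unit clause (E) forces E = 1.
Case B = 1:
Unit clause (A) forces A = 1.
Unit clause (C') forces C = 0.
Unit clause (G') forces G = 0.
Now (G) is unsatisfied and unit — conflict.
That branch fails; take B = 0 instead.
Unit clause (G') forces G = 0.
Unit clause (C) forces C = 1.
Unit clause (A') forces A = 0.
Now (A) is unsatisfied and unit — conflict.
Neither B = 1 nor B = 0 works.
That branch fails; take D = 1 instead.
Unit clause (G') forces G = 0.
Unit clause (A) forces A = 1.
Now (A') is unsatisfied and unit — conflict.
Neither D = 1 nor D = 0 works.
No assignment satisfies every clause.

No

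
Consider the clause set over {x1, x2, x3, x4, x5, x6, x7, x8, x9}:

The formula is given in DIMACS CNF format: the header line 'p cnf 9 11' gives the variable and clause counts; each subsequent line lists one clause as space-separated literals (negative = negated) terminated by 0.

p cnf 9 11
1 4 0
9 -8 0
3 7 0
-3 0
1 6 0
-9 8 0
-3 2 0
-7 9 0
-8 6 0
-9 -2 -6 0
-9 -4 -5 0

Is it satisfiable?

The clause (¬x3) is unit, so x3 = False.
The clause (x7) is unit, so x7 = True.
The clause (x9) is unit, so x9 = True.
The clause (x8) is unit, so x8 = True.
The clause (x6) is unit, so x6 = True.
The clause (¬x2) is unit, so x2 = False.
Suppose x1 = False.
The clause (x4) is unit, so x4 = True.
The clause (¬x5) is unit, so x5 = False.
All clauses are satisfied.
A satisfying assignment: x1 ↦ False, x2 ↦ False, x3 ↦ False, x4 ↦ True, x5 ↦ False, x6 ↦ True, x7 ↦ True, x8 ↦ True, x9 ↦ True.

Yes, satisfiable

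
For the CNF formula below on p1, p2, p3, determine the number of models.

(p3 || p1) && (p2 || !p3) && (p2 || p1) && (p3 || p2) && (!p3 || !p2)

There are 2^3 = 8 truth assignments over (p1, p2, p3).
Check each against the 5 clauses (columns in the order p1, p2, p3):
  F F F  ✗ fails (p3 || p1)
  F F T  ✗ fails (p2 || !p3)
  F T F  ✗ fails (p3 || p1)
  F T T  ✗ fails (!p3 || !p2)
  T F F  ✗ fails (p3 || p2)
  T F T  ✗ fails (p2 || !p3)
  T T F  ✓ satisfies all
  T T T  ✗ fails (!p3 || !p2)
1 of the 8 rows is a model.

1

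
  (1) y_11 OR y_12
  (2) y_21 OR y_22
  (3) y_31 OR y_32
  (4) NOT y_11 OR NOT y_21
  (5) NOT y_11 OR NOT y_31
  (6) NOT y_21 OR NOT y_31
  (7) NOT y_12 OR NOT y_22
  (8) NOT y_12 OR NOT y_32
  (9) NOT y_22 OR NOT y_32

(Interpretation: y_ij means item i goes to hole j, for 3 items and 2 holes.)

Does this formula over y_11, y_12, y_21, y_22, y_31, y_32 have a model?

Try y_11 = true.
From the singleton clause (NOT y_21), y_21 = false.
From the singleton clause (y_22), y_22 = true.
From the singleton clause (NOT y_31), y_31 = false.
From the singleton clause (y_32), y_32 = true.
But (NOT y_32) is also a unit clause — contradiction.
Undo y_11 and try y_11 = false.
From the singleton clause (y_12), y_12 = true.
From the singleton clause (NOT y_22), y_22 = false.
From the singleton clause (y_21), y_21 = true.
From the singleton clause (NOT y_31), y_31 = false.
From the singleton clause (y_32), y_32 = true.
But (NOT y_32) is also a unit clause — contradiction.
Either choice for y_11 ends in contradiction.
No assignment satisfies every clause.

No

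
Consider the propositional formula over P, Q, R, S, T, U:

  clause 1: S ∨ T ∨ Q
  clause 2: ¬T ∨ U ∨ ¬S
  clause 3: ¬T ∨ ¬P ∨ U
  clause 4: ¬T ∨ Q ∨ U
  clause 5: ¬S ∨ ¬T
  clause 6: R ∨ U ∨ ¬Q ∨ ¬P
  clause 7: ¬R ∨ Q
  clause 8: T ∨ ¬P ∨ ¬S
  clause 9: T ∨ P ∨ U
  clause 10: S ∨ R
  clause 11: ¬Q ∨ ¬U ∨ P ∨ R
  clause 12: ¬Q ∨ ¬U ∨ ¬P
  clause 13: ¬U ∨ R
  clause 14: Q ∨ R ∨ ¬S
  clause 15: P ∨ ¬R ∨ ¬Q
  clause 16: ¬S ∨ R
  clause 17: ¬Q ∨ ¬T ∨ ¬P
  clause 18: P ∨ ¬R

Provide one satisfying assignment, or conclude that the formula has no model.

Case S = False:
From the singleton clause (R), R = True.
From the singleton clause (Q), Q = True.
From the singleton clause (P), P = True.
From the singleton clause (¬U), U = False.
From the singleton clause (¬T), T = False.
Every clause now holds.

P=True, Q=True, R=True, S=False, T=False, U=False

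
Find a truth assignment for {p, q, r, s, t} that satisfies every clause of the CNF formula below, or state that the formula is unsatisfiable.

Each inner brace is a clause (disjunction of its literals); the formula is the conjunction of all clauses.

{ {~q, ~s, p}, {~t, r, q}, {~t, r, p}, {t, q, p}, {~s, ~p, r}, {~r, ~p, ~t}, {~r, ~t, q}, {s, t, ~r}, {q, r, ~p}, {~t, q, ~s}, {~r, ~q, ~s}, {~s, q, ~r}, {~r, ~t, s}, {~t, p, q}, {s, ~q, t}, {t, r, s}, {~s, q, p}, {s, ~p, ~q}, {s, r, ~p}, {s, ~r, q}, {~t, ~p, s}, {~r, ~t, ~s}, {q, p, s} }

Suppose q = 0.
Suppose t = 0.
Unit clause (p) forces p = 1.
Unit clause (r) forces r = 1.
Unit clause (s) forces s = 1.
But (~s) is also a unit clause — contradiction.
So t must be the other value — set t = 1.
Unit clause (r) forces r = 1.
But (~r) is also a unit clause — contradiction.
Both values of t lead to a conflict.
So q must be the other value — set q = 1.
Suppose s = 0.
Unit clause (t) forces t = 1.
Unit clause (~r) forces r = 0.
Unit clause (p) forces p = 1.
But (~p) is also a unit clause — contradiction.
So s must be the other value — set s = 1.
Unit clause (p) forces p = 1.
Unit clause (r) forces r = 1.
But (~r) is also a unit clause — contradiction.
Both values of s lead to a conflict.
Both values of q lead to a conflict.

UNSATISFIABLE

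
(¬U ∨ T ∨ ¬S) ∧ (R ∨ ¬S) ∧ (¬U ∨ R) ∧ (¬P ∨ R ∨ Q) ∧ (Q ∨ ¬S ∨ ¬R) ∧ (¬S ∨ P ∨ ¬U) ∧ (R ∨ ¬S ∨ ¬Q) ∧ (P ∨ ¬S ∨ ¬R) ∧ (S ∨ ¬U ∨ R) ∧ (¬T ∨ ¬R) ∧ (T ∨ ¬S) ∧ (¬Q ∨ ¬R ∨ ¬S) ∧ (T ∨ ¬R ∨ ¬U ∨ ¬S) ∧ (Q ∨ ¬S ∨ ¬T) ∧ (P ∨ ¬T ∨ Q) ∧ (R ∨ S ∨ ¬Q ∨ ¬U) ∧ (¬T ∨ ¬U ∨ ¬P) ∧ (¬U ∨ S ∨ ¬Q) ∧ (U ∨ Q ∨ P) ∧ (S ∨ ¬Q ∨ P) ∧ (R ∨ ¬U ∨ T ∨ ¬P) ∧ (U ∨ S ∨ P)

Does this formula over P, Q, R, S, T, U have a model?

Yes

Try R = True.
(¬T) alone gives T = False.
(¬S) alone gives S = False.
Try U = False.
(P) alone gives P = True.
Every clause is now satisfied; Q is unconstrained.
A satisfying assignment: P=True,  Q=True,  R=True,  S=False,  T=False,  U=False.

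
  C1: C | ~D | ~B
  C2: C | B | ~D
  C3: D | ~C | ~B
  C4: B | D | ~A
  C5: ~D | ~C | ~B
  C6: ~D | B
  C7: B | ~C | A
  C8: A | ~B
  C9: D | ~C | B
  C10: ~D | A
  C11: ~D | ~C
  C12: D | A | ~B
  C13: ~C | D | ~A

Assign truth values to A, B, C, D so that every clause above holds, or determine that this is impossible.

Suppose D = 0.
Suppose C = 0.
Suppose B = 1.
From the singleton clause (A), A = 1.
This assignment satisfies each clause.

A ↦ 1, B ↦ 1, C ↦ 0, D ↦ 0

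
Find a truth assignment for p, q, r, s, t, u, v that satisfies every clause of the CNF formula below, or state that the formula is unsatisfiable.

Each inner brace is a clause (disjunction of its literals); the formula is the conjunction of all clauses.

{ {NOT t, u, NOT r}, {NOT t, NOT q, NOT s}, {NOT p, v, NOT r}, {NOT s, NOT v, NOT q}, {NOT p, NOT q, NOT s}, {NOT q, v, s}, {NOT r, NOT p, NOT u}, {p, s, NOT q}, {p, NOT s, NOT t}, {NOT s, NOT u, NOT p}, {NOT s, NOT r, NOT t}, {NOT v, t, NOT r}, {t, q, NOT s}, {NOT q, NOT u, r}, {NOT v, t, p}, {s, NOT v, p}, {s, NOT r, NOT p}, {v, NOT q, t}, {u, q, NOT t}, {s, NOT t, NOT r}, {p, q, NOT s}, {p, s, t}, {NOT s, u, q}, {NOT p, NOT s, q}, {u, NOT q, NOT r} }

p: true,  q: true,  r: false,  s: false,  t: true,  u: false,  v: true

Suppose t = true.
Suppose u = false.
(NOT r) alone gives r = false.
(q) alone gives q = true.
(NOT s) alone gives s = false.
(v) alone gives v = true.
(p) alone gives p = true.
All clauses are satisfied.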